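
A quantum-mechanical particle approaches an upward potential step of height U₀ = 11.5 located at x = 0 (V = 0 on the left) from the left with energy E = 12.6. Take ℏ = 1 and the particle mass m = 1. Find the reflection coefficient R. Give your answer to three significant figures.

R = 0.296

On each side the TISE gives plane waves with k = √(2m(E − V))/ℏ: k₁ = √(2·1·12.6) = 5.020, k₂ = √(2·1·1.1) = 1.483.
Matching ψ and ψ′ at x = 0 gives r = (k₁ − k₂)/(k₁ + k₂), so R = r² = 0.2958 and T = 1 − R = 0.7042.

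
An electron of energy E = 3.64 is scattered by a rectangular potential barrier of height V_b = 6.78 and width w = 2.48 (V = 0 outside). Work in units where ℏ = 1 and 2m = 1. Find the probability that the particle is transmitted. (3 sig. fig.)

T = 0.000606

Since E < V_b the interior solution is evanescent with decay constant κ = √(2m(V_b − E))/ℏ = 1.772.
κw = 4.395, sinh(κw) = 40.50.
The exact tunnelling result is T⁻¹ = 1 + V_b² sinh²(κw) / [4E(V_b − E)] = 1650, so T = 0.000606.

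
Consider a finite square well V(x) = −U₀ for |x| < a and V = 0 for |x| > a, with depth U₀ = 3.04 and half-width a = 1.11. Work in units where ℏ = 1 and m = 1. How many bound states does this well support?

N = 2

Define the well-strength parameter z₀ = (a/ℏ)√(2mU₀) = 1.11 × √(2·1·3.04) = 2.737.
The even/odd transcendental equations gain one root per π/2 in z₀, giving N = 1 + ⌊2z₀/π⌋ = 1 + ⌊1.742⌋ = 2.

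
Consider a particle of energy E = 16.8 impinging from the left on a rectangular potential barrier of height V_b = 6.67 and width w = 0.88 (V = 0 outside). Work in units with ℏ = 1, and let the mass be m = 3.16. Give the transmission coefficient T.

T = 0.970

Above the barrier the interior wavenumber is k₂ = √(2m(E − V_b))/ℏ = 8.001, giving phase k₂w = 7.041.
T = [1 + V_b² sin²(k₂w) / (4E(E − V_b))]⁻¹ = 1/1.031 = 0.970.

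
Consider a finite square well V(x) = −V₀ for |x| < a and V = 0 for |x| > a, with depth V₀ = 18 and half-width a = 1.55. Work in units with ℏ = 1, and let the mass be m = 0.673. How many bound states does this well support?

The dimensionless depth is z₀ = a√(2mV₀)/ℏ = 1.55 × √(24.23) = 7.629.
A new bound state (alternating even/odd) appears each time z₀ passes a multiple of π/2, so N = ⌊2z₀/π⌋ + 1 = ⌊4.857⌋ + 1 = 5.

N = 5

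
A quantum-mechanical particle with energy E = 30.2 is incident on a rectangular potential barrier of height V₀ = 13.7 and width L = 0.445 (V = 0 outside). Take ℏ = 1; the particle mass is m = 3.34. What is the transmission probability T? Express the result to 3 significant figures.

E > V₀: inside the barrier k₂ = √(2m(E − V₀))/ℏ = 10.50, k₂L = 4.672.
T = [1 + V₀² sin²(k₂L) / (4E(E − V₀))]⁻¹ = 1/1.094 = 0.914.

T = 0.914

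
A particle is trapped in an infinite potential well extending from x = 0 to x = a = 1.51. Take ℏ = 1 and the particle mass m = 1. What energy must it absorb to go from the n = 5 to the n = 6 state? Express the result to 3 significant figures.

ΔE = 23.8

E_n = n²π²ℏ²/(2ma²), so ΔE = (6² − 5²) π²ℏ²/(2ma²).
ΔE = 11 × π² / (2 × 1 × 1.51²) = 23.81.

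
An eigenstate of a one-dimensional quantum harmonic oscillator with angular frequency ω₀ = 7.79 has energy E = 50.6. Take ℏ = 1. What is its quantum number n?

n = 6

Invert E_n = (n + ½)ℏω₀: n = E/ℏω₀ − ½ = 5.996, so n = 6.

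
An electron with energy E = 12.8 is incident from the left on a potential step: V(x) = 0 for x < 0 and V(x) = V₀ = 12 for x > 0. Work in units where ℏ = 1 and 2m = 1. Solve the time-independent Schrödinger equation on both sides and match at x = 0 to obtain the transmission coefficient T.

On each side the TISE gives plane waves with k = √(2m(E − V))/ℏ: k₁ = √(2·½·12.8) = 3.578, k₂ = √(2·½·0.8) = 0.8944.
Continuity of ψ and ψ′ at the step yields the reflection amplitude r = (k₁ − k₂)/(k₁ + k₂) = 0.6000; thus R = |r|² = 0.3600, T = 0.6400.

T = 0.640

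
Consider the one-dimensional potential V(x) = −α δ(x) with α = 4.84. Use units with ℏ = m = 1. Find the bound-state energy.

The bound state is ψ(x) = √κ e^{−κ|x|}. The derivative jump ψ'(0⁺) − ψ'(0⁻) = −(2mα/ℏ²)ψ(0) fixes κ = mα/ℏ² = 4.840.
Then E = −ℏ²κ²/(2m) = −mα²/(2ℏ²) = -11.71.

E = -11.7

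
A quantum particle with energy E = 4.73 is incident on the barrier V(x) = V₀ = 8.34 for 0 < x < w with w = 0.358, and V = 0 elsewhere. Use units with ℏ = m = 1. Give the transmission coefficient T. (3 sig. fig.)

T = 0.440

E < V₀: inside the barrier ψ ∝ e^{±κx} with κ = √(2m(V₀ − E))/ℏ = 2.687.
κw = 0.9619, sinh(κw) = 1.117.
The exact tunnelling result is T⁻¹ = 1 + V₀² sinh²(κw) / [4E(V₀ − E)] = 2.271, so T = 0.440.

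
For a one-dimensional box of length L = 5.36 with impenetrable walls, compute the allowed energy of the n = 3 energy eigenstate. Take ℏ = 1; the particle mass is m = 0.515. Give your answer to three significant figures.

E = 3.00

Requiring ψ(0) = ψ(L) = 0 quantises k = nπ/L, hence E_n = ℏ²k²/2m = n²π²ℏ²/(2mL²).
E_3 = 3² × π² / (2 × 0.515 × 5.36²) = 3.002.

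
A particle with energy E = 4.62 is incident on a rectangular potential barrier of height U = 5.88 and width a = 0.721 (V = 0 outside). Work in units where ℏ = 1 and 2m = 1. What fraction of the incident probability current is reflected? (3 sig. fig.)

R = 0.546

E < U: inside the barrier ψ ∝ e^{±κx} with κ = √(2m(U − E))/ℏ = 1.122.
κa = 0.8093, sinh(κa) = 0.9006.
Matching ψ, ψ′ at both faces gives T = [1 + U² sinh²(κa) / (4E(U − E))]⁻¹ = 1/2.204 = 0.454.
R = 1 − T = 0.546.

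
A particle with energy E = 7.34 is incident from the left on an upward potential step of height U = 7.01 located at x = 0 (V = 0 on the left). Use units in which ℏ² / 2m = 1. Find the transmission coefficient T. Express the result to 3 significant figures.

T = 0.577

The wavenumbers are k₁ = √(2mE)/ℏ = 2.709 on the left and k₂ = √(2m(E − U))/ℏ = 0.5745 on the right.
Continuity of ψ and ψ′ at the step yields the reflection amplitude r = (k₁ − k₂)/(k₁ + k₂) = 0.6501; thus R = |r|² = 0.4227, T = 0.5773.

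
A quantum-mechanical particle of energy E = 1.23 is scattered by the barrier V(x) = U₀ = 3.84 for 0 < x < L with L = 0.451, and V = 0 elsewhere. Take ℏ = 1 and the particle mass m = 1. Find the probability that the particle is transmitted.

Since E < U₀ the interior solution is evanescent with decay constant κ = √(2m(U₀ − E))/ℏ = 2.285.
κL = 1.030, sinh(κL) = 1.223.
The exact tunnelling result is T⁻¹ = 1 + U₀² sinh²(κL) / [4E(U₀ − E)] = 2.717, so T = 0.368.

T = 0.368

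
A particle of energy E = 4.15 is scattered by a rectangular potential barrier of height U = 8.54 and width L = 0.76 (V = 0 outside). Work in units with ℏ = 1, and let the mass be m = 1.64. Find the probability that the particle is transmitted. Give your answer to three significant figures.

E < U: inside the barrier ψ ∝ e^{±κx} with κ = √(2m(U − E))/ℏ = 3.795.
κL = 2.884, sinh(κL) = 8.914.
Matching ψ, ψ′ at both faces gives T = [1 + U² sinh²(κL) / (4E(U − E))]⁻¹ = 1/80.52 = 0.0124.

T = 0.0124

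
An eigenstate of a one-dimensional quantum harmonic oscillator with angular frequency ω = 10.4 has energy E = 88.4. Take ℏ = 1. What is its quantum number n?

n = 8

E_n = ℏω(n + ½) ⇒ n = E/(ℏω) − ½ = 88.4/10.4 − 0.5 = 8.000 → n = 8.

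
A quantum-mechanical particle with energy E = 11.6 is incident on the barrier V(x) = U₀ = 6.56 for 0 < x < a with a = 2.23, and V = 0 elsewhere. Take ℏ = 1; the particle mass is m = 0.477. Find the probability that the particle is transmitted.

T = 0.849

Above the barrier the interior wavenumber is k₂ = √(2m(E − U₀))/ℏ = 2.193, giving phase k₂a = 4.890.
T = [1 + U₀² sin²(k₂a) / (4E(E − U₀))]⁻¹ = 1/1.178 = 0.849.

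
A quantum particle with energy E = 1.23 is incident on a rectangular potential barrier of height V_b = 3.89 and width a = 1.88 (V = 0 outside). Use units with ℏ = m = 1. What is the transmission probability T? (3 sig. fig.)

T = 0.000592

Since E < V_b the interior solution is evanescent with decay constant κ = √(2m(V_b − E))/ℏ = 2.307.
κa = 4.336, sinh(κa) = 38.20.
Matching ψ, ψ′ at both faces gives T = [1 + V_b² sinh²(κa) / (4E(V_b − E))]⁻¹ = 1/1689 = 0.000592.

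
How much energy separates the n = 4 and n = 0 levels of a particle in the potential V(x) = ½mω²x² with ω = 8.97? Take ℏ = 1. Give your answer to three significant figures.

ΔE = 35.9

E_n = ℏω(n + ½), so ΔE = (4 − 0) ℏω = 4 × 8.97 = 35.88.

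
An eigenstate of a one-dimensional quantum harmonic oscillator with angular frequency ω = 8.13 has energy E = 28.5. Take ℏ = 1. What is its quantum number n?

n = 3

Invert E_n = (n + ½)ℏω: n = E/ℏω − ½ = 3.006, so n = 3.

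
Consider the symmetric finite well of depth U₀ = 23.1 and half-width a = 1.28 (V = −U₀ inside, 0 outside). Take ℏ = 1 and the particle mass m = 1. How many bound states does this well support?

N = 6

Define the well-strength parameter z₀ = (a/ℏ)√(2mU₀) = 1.28 × √(2·1·23.1) = 8.700.
A new bound state (alternating even/odd) appears each time z₀ passes a multiple of π/2, so N = ⌊2z₀/π⌋ + 1 = ⌊5.539⌋ + 1 = 6.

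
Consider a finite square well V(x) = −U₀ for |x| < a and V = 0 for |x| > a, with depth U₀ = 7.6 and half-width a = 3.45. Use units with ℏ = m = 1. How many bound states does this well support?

N = 9

Define the well-strength parameter z₀ = (a/ℏ)√(2mU₀) = 3.45 × √(2·1·7.6) = 13.45.
A new bound state (alternating even/odd) appears each time z₀ passes a multiple of π/2, so N = ⌊2z₀/π⌋ + 1 = ⌊8.563⌋ + 1 = 9.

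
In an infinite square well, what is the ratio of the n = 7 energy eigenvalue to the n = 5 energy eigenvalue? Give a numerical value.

1.96

Since E_n ∝ n², the ratio is (7/5)² = 1.96.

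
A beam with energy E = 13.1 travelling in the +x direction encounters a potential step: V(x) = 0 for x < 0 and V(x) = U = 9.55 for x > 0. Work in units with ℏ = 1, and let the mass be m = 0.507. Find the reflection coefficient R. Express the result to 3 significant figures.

R = 0.0994

The wavenumbers are k₁ = √(2mE)/ℏ = 3.645 on the left and k₂ = √(2m(E − U))/ℏ = 1.897 on the right.
Continuity of ψ and ψ′ at the step yields the reflection amplitude r = (k₁ − k₂)/(k₁ + k₂) = 0.3153; thus R = |r|² = 0.09941, T = 0.9006.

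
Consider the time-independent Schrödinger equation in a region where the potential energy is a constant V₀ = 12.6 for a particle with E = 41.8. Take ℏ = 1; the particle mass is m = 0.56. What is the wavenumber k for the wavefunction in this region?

With E > V₀ the solution is oscillatory, ψ ∝ e^{±ikx} with k = √(2m(E − V₀))/ℏ.
k = √(2 × 0.56 × 29.2) = 5.719.

k = 5.72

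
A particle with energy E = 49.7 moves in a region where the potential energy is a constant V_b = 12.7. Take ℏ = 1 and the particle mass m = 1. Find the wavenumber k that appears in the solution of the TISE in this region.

With E > V_b the solution is oscillatory, ψ ∝ e^{±ikx} with k = √(2m(E − V_b))/ℏ.
k = √(2 × 1 × 37) = 8.602.

k = 8.60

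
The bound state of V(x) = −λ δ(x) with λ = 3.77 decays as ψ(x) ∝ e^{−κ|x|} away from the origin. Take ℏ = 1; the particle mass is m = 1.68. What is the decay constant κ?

κ = 6.33

Integrate −(ℏ²/2m)ψ'' − λδ(x)ψ = Eψ from −ε to +ε: the ψ'' term gives ψ'(0⁺) − ψ'(0⁻) and the δ term gives −(2mλ/ℏ²)ψ(0).
With ψ ∝ e^{−κ|x|} this yields −2κ = −2mλ/ℏ², so κ = mλ/ℏ² = 6.334.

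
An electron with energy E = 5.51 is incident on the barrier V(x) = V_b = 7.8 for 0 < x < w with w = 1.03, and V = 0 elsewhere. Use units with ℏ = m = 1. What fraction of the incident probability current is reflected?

E < V_b: inside the barrier ψ ∝ e^{±κx} with κ = √(2m(V_b − E))/ℏ = 2.140.
κw = 2.204, sinh(κw) = 4.477.
Matching ψ, ψ′ at both faces gives T = [1 + V_b² sinh²(κw) / (4E(V_b − E))]⁻¹ = 1/25.16 = 0.0397.
R = 1 − T = 0.960.

R = 0.960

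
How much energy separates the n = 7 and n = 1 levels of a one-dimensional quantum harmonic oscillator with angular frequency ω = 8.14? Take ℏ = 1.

ΔE = 48.8

E_n = ℏω(n + ½), so ΔE = (7 − 1) ℏω = 6 × 8.14 = 48.84.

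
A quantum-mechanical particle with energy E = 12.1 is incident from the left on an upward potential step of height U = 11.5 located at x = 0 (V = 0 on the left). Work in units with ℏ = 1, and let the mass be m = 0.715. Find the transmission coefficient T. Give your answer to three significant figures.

T = 0.596

On each side the TISE gives plane waves with k = √(2m(E − V))/ℏ: k₁ = √(2·0.715·12.1) = 4.160, k₂ = √(2·0.715·0.6) = 0.9263.
Continuity of ψ and ψ′ at the step yields the reflection amplitude r = (k₁ − k₂)/(k₁ + k₂) = 0.6357; thus R = |r|² = 0.4042, T = 0.5958.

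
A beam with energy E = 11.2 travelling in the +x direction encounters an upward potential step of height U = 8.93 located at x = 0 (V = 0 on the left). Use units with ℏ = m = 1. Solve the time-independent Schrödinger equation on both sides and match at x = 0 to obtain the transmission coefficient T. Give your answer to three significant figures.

On each side the TISE gives plane waves with k = √(2m(E − V))/ℏ: k₁ = √(2·1·11.2) = 4.733, k₂ = √(2·1·2.27) = 2.131.
Continuity of ψ and ψ′ at the step yields the reflection amplitude r = (k₁ − k₂)/(k₁ + k₂) = 0.3791; thus R = |r|² = 0.1437, T = 0.8563.

T = 0.856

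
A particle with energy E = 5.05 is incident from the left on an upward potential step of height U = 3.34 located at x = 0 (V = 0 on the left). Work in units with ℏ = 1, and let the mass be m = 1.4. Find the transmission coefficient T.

On each side the TISE gives plane waves with k = √(2m(E − V))/ℏ: k₁ = √(2·1.4·5.05) = 3.760, k₂ = √(2·1.4·1.71) = 2.188.
Continuity of ψ and ψ′ at the step yields the reflection amplitude r = (k₁ − k₂)/(k₁ + k₂) = 0.2643; thus R = |r|² = 0.06985, T = 0.9301.

T = 0.930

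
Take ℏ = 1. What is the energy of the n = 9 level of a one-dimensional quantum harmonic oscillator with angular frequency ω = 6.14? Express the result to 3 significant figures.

Using E_n = (n + ½)ℏω: E_9 = 9.5 × 6.14 = 58.33.

E = 58.3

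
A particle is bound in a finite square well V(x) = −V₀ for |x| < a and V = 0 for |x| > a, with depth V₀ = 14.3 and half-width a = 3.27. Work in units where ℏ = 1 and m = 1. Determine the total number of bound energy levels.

The dimensionless depth is z₀ = a√(2mV₀)/ℏ = 3.27 × √(28.60) = 17.49.
A new bound state (alternating even/odd) appears each time z₀ passes a multiple of π/2, so N = ⌊2z₀/π⌋ + 1 = ⌊11.13⌋ + 1 = 12.

N = 12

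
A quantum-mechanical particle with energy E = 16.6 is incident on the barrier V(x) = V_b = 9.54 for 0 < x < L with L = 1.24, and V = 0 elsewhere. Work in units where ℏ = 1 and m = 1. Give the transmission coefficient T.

Above the barrier the interior wavenumber is k₂ = √(2m(E − V_b))/ℏ = 3.758, giving phase k₂L = 4.659.
T = [1 + V_b² sin²(k₂L) / (4E(E − V_b))]⁻¹ = 1/1.194 = 0.838.

T = 0.838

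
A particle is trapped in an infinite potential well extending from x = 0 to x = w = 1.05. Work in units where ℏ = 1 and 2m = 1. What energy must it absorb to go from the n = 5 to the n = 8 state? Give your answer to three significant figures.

E_n = n²π²ℏ²/(2mw²), so ΔE = (8² − 5²) π²ℏ²/(2mw²).
ΔE = 39 × π² / (2 × 0.5 × 1.05²) = 349.1.

ΔE = 349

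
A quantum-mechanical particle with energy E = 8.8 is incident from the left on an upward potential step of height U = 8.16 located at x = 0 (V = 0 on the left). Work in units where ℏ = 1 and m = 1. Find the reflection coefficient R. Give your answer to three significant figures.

The wavenumbers are k₁ = √(2mE)/ℏ = 4.195 on the left and k₂ = √(2m(E − U))/ℏ = 1.131 on the right.
Matching ψ and ψ′ at x = 0 gives r = (k₁ − k₂)/(k₁ + k₂), so R = r² = 0.3309 and T = 1 − R = 0.6691.

R = 0.331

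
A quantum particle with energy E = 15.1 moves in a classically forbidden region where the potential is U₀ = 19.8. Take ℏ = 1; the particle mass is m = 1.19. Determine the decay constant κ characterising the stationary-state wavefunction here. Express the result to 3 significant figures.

Since E < U₀ the TISE in this region is ψ'' = κ²ψ with κ = √(2m(U₀ − E))/ℏ.
κ = √(2 × 1.19 × 4.7) = 3.345.

κ = 3.34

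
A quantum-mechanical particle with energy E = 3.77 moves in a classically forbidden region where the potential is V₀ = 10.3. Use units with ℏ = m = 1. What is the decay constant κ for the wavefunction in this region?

Since E < V₀ the TISE in this region is ψ'' = κ²ψ with κ = √(2m(V₀ − E))/ℏ.
κ = √(2 × 1 × 6.53) = 3.614.

κ = 3.61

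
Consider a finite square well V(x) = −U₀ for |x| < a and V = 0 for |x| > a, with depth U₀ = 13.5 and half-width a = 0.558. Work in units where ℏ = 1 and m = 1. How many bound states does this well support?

N = 2

Define the well-strength parameter z₀ = (a/ℏ)√(2mU₀) = 0.558 × √(2·1·13.5) = 2.899.
A new bound state (alternating even/odd) appears each time z₀ passes a multiple of π/2, so N = ⌊2z₀/π⌋ + 1 = ⌊1.846⌋ + 1 = 2.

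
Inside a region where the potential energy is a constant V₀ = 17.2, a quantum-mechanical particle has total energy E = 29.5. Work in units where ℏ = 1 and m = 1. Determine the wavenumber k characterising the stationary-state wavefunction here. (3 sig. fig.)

k = 4.96

With E > V₀ the solution is oscillatory, ψ ∝ e^{±ikx} with k = √(2m(E − V₀))/ℏ.
k = √(2 × 1 × 12.3) = 4.960.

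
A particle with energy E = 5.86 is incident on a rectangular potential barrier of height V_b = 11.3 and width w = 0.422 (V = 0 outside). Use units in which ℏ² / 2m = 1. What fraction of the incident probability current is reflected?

E < V_b: inside the barrier ψ ∝ e^{±κx} with κ = √(2m(V_b − E))/ℏ = 2.332.
κw = 0.9843, sinh(κw) = 1.151.
Matching ψ, ψ′ at both faces gives T = [1 + V_b² sinh²(κw) / (4E(V_b − E))]⁻¹ = 1/2.327 = 0.430.
R = 1 − T = 0.570.

R = 0.570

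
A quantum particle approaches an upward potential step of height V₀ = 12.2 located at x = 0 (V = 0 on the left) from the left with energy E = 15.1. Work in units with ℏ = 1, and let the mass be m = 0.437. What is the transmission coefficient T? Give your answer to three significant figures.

T = 0.847

On each side the TISE gives plane waves with k = √(2m(E − V))/ℏ: k₁ = √(2·0.437·15.1) = 3.633, k₂ = √(2·0.437·2.9) = 1.592.
Matching ψ and ψ′ at x = 0 gives r = (k₁ − k₂)/(k₁ + k₂), so R = r² = 0.1526 and T = 1 − R = 0.8474.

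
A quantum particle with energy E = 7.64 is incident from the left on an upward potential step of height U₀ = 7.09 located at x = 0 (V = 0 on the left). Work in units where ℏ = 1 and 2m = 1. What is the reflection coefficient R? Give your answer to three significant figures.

R = 0.333

On each side the TISE gives plane waves with k = √(2m(E − V))/ℏ: k₁ = √(2·½·7.64) = 2.764, k₂ = √(2·½·0.55) = 0.7416.
Continuity of ψ and ψ′ at the step yields the reflection amplitude r = (k₁ − k₂)/(k₁ + k₂) = 0.5769; thus R = |r|² = 0.3328, T = 0.6672.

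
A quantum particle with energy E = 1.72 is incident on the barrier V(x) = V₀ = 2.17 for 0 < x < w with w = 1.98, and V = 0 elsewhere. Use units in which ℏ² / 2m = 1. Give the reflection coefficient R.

R = 0.824

E < V₀: inside the barrier ψ ∝ e^{±κx} with κ = √(2m(V₀ − E))/ℏ = 0.6708.
κw = 1.328, sinh(κw) = 1.755.
The exact tunnelling result is T⁻¹ = 1 + V₀² sinh²(κw) / [4E(V₀ − E)] = 5.683, so T = 0.176.
R = 1 − T = 0.824.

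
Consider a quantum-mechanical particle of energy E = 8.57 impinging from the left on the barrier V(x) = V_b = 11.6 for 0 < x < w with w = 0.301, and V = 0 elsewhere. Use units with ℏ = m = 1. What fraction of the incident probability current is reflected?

R = 0.460

E < V_b: inside the barrier ψ ∝ e^{±κx} with κ = √(2m(V_b − E))/ℏ = 2.462.
κw = 0.7410, sinh(κw) = 0.8107.
Matching ψ, ψ′ at both faces gives T = [1 + V_b² sinh²(κw) / (4E(V_b − E))]⁻¹ = 1/1.851 = 0.540.
R = 1 − T = 0.460.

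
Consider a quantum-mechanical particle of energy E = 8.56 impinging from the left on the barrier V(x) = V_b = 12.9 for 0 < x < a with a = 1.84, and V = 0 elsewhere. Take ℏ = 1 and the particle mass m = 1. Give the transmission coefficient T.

T = 0.0000699

Since E < V_b the interior solution is evanescent with decay constant κ = √(2m(V_b − E))/ℏ = 2.946.
κa = 5.421, sinh(κa) = 113.0.
Matching ψ, ψ′ at both faces gives T = [1 + V_b² sinh²(κa) / (4E(V_b − E))]⁻¹ = 1/14310 = 0.0000699.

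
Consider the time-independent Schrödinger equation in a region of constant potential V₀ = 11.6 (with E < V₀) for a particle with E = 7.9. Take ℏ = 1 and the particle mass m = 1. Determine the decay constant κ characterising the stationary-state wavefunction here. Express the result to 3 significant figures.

κ = 2.72

Since E < V₀ the TISE in this region is ψ'' = κ²ψ with κ = √(2m(V₀ − E))/ℏ.
κ = √(2 × 1 × 3.7) = 2.720.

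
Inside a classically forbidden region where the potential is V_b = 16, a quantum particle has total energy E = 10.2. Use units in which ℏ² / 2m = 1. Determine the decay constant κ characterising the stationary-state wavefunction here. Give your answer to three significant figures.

κ = 2.41

Since E < V_b the TISE in this region is ψ'' = κ²ψ with κ = √(2m(V_b − E))/ℏ.
κ = √(2 × 0.5 × 5.8) = 2.408.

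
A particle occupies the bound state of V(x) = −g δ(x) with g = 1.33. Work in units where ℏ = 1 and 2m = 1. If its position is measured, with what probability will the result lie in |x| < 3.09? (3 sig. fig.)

P = 0.984

The normalised bound state is ψ = √κ e^{−κ|x|} with κ = mg/ℏ² = 0.6650.
P(|x| < d) = ∫_{−d}^{d} κ e^{−2κ|x|} dx = 1 − e^{−2κd} = 1 − e^{−4.110} = 0.9836.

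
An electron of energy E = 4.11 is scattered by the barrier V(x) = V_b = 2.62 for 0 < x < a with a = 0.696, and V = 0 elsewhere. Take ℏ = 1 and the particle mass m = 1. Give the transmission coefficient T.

Above the barrier the interior wavenumber is k₂ = √(2m(E − V_b))/ℏ = 1.726, giving phase k₂a = 1.201.
Matching at both interfaces gives T⁻¹ = 1 + V_b² sin²(k₂a) / [4E(E − V_b)] = 1.244, hence T = 0.804.

T = 0.804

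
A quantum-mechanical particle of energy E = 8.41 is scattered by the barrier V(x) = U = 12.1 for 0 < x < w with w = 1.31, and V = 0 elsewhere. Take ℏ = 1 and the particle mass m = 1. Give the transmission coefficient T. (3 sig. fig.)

T = 0.00275

Since E < U the interior solution is evanescent with decay constant κ = √(2m(U − E))/ℏ = 2.717.
κw = 3.559, sinh(κw) = 17.55.
Matching ψ, ψ′ at both faces gives T = [1 + U² sinh²(κw) / (4E(U − E))]⁻¹ = 1/364.1 = 0.00275.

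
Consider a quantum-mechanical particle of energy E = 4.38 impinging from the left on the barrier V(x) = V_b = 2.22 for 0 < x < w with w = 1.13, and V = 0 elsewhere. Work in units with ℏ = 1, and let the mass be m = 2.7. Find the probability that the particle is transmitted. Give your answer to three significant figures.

E > V_b: inside the barrier k₂ = √(2m(E − V_b))/ℏ = 3.415, k₂w = 3.859.
Matching at both interfaces gives T⁻¹ = 1 + V_b² sin²(k₂w) / [4E(E − V_b)] = 1.056, hence T = 0.947.

T = 0.947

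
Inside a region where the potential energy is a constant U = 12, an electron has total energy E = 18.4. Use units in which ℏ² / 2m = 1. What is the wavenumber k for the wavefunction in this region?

With E > U the solution is oscillatory, ψ ∝ e^{±ikx} with k = √(2m(E − U))/ℏ.
k = √(2 × 0.5 × 6.4) = 2.530.

k = 2.53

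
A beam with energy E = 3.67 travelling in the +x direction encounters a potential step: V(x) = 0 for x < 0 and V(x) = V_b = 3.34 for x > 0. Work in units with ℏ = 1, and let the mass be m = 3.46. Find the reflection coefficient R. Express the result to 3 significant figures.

R = 0.290

The wavenumbers are k₁ = √(2mE)/ℏ = 5.039 on the left and k₂ = √(2m(E − V_b))/ℏ = 1.511 on the right.
Continuity of ψ and ψ′ at the step yields the reflection amplitude r = (k₁ − k₂)/(k₁ + k₂) = 0.5386; thus R = |r|² = 0.2901, T = 0.7099.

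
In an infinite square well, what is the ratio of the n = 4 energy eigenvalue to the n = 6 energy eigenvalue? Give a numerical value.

0.444444

E_n = n²π²ℏ²/(2mL²) so the ratio is n₂²/n₁² = 16/36 = 0.444444.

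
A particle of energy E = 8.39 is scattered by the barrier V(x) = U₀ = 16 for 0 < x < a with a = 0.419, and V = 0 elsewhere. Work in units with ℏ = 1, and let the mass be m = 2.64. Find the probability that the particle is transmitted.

T = 0.0195

E < U₀: inside the barrier ψ ∝ e^{±κx} with κ = √(2m(U₀ − E))/ℏ = 6.339.
κa = 2.656, sinh(κa) = 7.084.
The exact tunnelling result is T⁻¹ = 1 + U₀² sinh²(κa) / [4E(U₀ − E)] = 51.31, so T = 0.0195.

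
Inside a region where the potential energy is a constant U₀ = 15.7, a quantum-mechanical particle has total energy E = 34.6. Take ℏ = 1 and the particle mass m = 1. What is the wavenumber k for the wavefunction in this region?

With E > U₀ the solution is oscillatory, ψ ∝ e^{±ikx} with k = √(2m(E − U₀))/ℏ.
k = √(2 × 1 × 18.9) = 6.148.

k = 6.15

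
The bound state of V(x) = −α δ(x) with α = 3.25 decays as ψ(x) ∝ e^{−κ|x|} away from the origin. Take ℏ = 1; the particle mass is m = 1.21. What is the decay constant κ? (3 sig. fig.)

Integrate −(ℏ²/2m)ψ'' − αδ(x)ψ = Eψ from −ε to +ε: the ψ'' term gives ψ'(0⁺) − ψ'(0⁻) and the δ term gives −(2mα/ℏ²)ψ(0).
With ψ ∝ e^{−κ|x|} this yields −2κ = −2mα/ℏ², so κ = mα/ℏ² = 3.933.

κ = 3.93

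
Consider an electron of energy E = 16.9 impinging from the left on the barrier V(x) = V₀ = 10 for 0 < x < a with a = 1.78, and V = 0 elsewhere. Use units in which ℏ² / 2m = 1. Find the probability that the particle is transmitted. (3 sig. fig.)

T = 0.824

E > V₀: inside the barrier k₂ = √(2m(E − V₀))/ℏ = 2.627, k₂a = 4.676.
T = [1 + V₀² sin²(k₂a) / (4E(E − V₀))]⁻¹ = 1/1.214 = 0.824.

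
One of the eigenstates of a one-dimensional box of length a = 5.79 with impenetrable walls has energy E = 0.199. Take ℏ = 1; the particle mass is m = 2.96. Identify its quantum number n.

n = 2

From E_n = n²π²ℏ²/(2ma²) invert to n = √(2ma²E)/(πℏ).
n = (5.79/π) × √(2 × 2.96 × 0.199) = 2.000 → n = 2.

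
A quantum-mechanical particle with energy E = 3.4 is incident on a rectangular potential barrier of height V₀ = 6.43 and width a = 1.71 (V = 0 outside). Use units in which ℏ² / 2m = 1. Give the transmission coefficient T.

T = 0.0103

Since E < V₀ the interior solution is evanescent with decay constant κ = √(2m(V₀ − E))/ℏ = 1.741.
κa = 2.977, sinh(κa) = 9.785.
Matching ψ, ψ′ at both faces gives T = [1 + V₀² sinh²(κa) / (4E(V₀ − E))]⁻¹ = 1/97.06 = 0.0103.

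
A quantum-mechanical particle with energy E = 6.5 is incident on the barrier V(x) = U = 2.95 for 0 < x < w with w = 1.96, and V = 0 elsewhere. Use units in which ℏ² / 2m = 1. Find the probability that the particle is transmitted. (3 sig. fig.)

E > U: inside the barrier k₂ = √(2m(E − U))/ℏ = 1.884, k₂w = 3.693.
T = [1 + U² sin²(k₂w) / (4E(E − U))]⁻¹ = 1/1.026 = 0.975.

T = 0.975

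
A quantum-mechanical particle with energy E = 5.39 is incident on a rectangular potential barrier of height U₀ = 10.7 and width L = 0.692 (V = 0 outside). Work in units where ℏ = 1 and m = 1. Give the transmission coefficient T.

Since E < U₀ the interior solution is evanescent with decay constant κ = √(2m(U₀ − E))/ℏ = 3.259.
κL = 2.255, sinh(κL) = 4.716.
The exact tunnelling result is T⁻¹ = 1 + U₀² sinh²(κL) / [4E(U₀ − E)] = 23.24, so T = 0.0430.

T = 0.0430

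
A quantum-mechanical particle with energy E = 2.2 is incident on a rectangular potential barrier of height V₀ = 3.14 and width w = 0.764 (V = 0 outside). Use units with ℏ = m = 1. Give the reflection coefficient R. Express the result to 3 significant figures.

R = 0.651

E < V₀: inside the barrier ψ ∝ e^{±κx} with κ = √(2m(V₀ − E))/ℏ = 1.371.
κw = 1.048, sinh(κw) = 1.250.
The exact tunnelling result is T⁻¹ = 1 + V₀² sinh²(κw) / [4E(V₀ − E)] = 2.862, so T = 0.349.
R = 1 − T = 0.651.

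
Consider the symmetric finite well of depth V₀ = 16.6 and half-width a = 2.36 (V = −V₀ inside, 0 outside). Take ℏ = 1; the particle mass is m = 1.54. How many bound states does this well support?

N = 11

Define the well-strength parameter z₀ = (a/ℏ)√(2mV₀) = 2.36 × √(2·1.54·16.6) = 16.87.
The even/odd transcendental equations gain one root per π/2 in z₀, giving N = 1 + ⌊2z₀/π⌋ = 1 + ⌊10.74⌋ = 11.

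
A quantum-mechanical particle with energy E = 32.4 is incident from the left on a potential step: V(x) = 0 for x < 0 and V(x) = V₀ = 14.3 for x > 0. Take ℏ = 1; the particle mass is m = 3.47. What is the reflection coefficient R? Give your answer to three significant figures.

R = 0.0209

The wavenumbers are k₁ = √(2mE)/ℏ = 15.00 on the left and k₂ = √(2m(E − V₀))/ℏ = 11.21 on the right.
Matching ψ and ψ′ at x = 0 gives r = (k₁ − k₂)/(k₁ + k₂), so R = r² = 0.02089 and T = 1 − R = 0.9791.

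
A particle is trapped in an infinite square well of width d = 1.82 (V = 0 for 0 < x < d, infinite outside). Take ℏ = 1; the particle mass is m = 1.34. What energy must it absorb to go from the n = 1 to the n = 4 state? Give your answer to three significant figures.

ΔE = 16.7

E_n = n²π²ℏ²/(2md²), so ΔE = (4² − 1²) π²ℏ²/(2md²).
ΔE = 15 × π² / (2 × 1.34 × 1.82²) = 16.68.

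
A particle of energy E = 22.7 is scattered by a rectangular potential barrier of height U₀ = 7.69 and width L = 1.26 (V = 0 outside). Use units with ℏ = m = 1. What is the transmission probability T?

Above the barrier the interior wavenumber is k₂ = √(2m(E − U₀))/ℏ = 5.479, giving phase k₂L = 6.904.
Matching at both interfaces gives T⁻¹ = 1 + U₀² sin²(k₂L) / [4E(E − U₀)] = 1.015, hence T = 0.986.

T = 0.986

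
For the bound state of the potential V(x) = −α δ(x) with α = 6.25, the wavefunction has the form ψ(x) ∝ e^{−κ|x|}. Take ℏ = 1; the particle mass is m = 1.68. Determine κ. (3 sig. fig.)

Integrating the TISE across x = 0 gives the cusp condition ψ'(0⁺) − ψ'(0⁻) = −(2mα/ℏ²)ψ(0).
With ψ ∝ e^{−κ|x|} this yields −2κ = −2mα/ℏ², so κ = mα/ℏ² = 10.50.

κ = 10.5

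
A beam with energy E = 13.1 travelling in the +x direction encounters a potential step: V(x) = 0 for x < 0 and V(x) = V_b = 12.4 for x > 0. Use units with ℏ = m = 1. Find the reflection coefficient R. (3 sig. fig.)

R = 0.390

On each side the TISE gives plane waves with k = √(2m(E − V))/ℏ: k₁ = √(2·1·13.1) = 5.119, k₂ = √(2·1·0.7) = 1.183.
Continuity of ψ and ψ′ at the step yields the reflection amplitude r = (k₁ − k₂)/(k₁ + k₂) = 0.6245; thus R = |r|² = 0.3900, T = 0.6100.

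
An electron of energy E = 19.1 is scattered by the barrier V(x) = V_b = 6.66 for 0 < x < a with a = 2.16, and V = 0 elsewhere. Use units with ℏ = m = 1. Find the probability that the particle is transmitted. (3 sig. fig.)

T = 0.957

Above the barrier the interior wavenumber is k₂ = √(2m(E − V_b))/ℏ = 4.988, giving phase k₂a = 10.77.
Matching at both interfaces gives T⁻¹ = 1 + V_b² sin²(k₂a) / [4E(E − V_b)] = 1.044, hence T = 0.957.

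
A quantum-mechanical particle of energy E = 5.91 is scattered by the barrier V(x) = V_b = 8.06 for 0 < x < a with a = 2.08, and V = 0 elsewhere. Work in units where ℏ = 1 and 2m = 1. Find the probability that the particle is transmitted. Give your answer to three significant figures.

T = 0.00700

Since E < V_b the interior solution is evanescent with decay constant κ = √(2m(V_b − E))/ℏ = 1.466.
κa = 3.050, sinh(κa) = 10.53.
The exact tunnelling result is T⁻¹ = 1 + V_b² sinh²(κa) / [4E(V_b − E)] = 142.8, so T = 0.00700.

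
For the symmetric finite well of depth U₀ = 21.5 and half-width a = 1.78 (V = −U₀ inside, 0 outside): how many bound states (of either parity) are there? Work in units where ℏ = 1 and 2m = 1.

N = 6

The dimensionless depth is z₀ = a√(2mU₀)/ℏ = 1.78 × √(21.50) = 8.254.
The even/odd transcendental equations gain one root per π/2 in z₀, giving N = 1 + ⌊2z₀/π⌋ = 1 + ⌊5.254⌋ = 6.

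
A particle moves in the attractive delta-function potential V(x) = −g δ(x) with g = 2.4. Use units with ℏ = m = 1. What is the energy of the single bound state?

For x ≠ 0 the bound state is ψ ∝ e^{−κ|x|}; integrating the TISE across the delta gives the cusp condition 2κ = 2mg/ℏ², so κ = 2.400.
Then E = −ℏ²κ²/(2m) = −mg²/(2ℏ²) = -2.880.

E = -2.88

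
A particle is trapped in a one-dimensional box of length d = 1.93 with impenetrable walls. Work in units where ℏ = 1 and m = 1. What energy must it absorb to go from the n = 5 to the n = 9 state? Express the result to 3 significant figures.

ΔE = 74.2

E_n = n²π²ℏ²/(2md²), so ΔE = (9² − 5²) π²ℏ²/(2md²).
ΔE = 56 × π² / (2 × 1 × 1.93²) = 74.19.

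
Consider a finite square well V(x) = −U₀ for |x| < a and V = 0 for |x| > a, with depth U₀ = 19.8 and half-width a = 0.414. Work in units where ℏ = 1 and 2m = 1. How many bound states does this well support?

N = 2

The dimensionless depth is z₀ = a√(2mU₀)/ℏ = 0.414 × √(19.80) = 1.842.
A new bound state (alternating even/odd) appears each time z₀ passes a multiple of π/2, so N = ⌊2z₀/π⌋ + 1 = ⌊1.173⌋ + 1 = 2.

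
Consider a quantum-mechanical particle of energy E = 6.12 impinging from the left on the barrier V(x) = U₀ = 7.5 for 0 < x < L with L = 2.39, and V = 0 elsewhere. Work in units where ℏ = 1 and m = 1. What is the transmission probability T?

T = 0.000855

E < U₀: inside the barrier ψ ∝ e^{±κx} with κ = √(2m(U₀ − E))/ℏ = 1.661.
κL = 3.971, sinh(κL) = 26.50.
The exact tunnelling result is T⁻¹ = 1 + U₀² sinh²(κL) / [4E(U₀ − E)] = 1170, so T = 0.000855.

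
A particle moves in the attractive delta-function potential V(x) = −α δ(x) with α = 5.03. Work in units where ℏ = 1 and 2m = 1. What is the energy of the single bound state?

For x ≠ 0 the bound state is ψ ∝ e^{−κ|x|}; integrating the TISE across the delta gives the cusp condition 2κ = 2mα/ℏ², so κ = 2.515.
Then E = −ℏ²κ²/(2m) = −mα²/(2ℏ²) = -6.325.

E = -6.33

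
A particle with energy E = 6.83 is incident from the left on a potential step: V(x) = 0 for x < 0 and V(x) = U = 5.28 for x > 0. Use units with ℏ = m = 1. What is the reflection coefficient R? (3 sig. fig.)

R = 0.126

On each side the TISE gives plane waves with k = √(2m(E − V))/ℏ: k₁ = √(2·1·6.83) = 3.696, k₂ = √(2·1·1.55) = 1.761.
Matching ψ and ψ′ at x = 0 gives r = (k₁ − k₂)/(k₁ + k₂), so R = r² = 0.1258 and T = 1 − R = 0.8742.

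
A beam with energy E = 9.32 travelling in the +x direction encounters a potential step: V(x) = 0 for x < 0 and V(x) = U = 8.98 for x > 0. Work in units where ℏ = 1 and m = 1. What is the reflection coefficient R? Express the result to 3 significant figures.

On each side the TISE gives plane waves with k = √(2m(E − V))/ℏ: k₁ = √(2·1·9.32) = 4.317, k₂ = √(2·1·0.34) = 0.8246.
Continuity of ψ and ψ′ at the step yields the reflection amplitude r = (k₁ − k₂)/(k₁ + k₂) = 0.6793; thus R = |r|² = 0.4614, T = 0.5386.

R = 0.461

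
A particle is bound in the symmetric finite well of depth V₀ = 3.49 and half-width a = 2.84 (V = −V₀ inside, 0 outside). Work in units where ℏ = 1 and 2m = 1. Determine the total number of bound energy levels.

N = 4

Define the well-strength parameter z₀ = (a/ℏ)√(2mV₀) = 2.84 × √(2·0.5·3.49) = 5.306.
The even/odd transcendental equations gain one root per π/2 in z₀, giving N = 1 + ⌊2z₀/π⌋ = 1 + ⌊3.378⌋ = 4.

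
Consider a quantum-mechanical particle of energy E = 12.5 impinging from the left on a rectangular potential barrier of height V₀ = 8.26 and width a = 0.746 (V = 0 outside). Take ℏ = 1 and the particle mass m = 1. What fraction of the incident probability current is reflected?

Above the barrier the interior wavenumber is k₂ = √(2m(E − V₀))/ℏ = 2.912, giving phase k₂a = 2.172.
Matching at both interfaces gives T⁻¹ = 1 + V₀² sin²(k₂a) / [4E(E − V₀)] = 1.219, hence T = 0.821.
R = 1 − T = 0.179.

R = 0.179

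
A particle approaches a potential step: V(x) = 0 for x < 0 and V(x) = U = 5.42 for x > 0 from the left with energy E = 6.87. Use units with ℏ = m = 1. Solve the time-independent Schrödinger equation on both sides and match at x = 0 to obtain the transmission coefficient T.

The wavenumbers are k₁ = √(2mE)/ℏ = 3.707 on the left and k₂ = √(2m(E − U))/ℏ = 1.703 on the right.
Matching ψ and ψ′ at x = 0 gives r = (k₁ − k₂)/(k₁ + k₂), so R = r² = 0.1372 and T = 1 − R = 0.8628.

T = 0.863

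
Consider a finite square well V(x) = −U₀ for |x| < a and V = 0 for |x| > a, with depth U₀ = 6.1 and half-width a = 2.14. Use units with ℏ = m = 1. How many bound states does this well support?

The dimensionless depth is z₀ = a√(2mU₀)/ℏ = 2.14 × √(12.20) = 7.475.
The even/odd transcendental equations gain one root per π/2 in z₀, giving N = 1 + ⌊2z₀/π⌋ = 1 + ⌊4.759⌋ = 5.

N = 5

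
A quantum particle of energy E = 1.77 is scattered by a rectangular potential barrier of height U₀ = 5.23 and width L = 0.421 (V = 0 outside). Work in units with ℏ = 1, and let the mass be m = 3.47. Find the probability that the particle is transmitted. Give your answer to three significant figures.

E < U₀: inside the barrier ψ ∝ e^{±κx} with κ = √(2m(U₀ − E))/ℏ = 4.900.
κL = 2.063, sinh(κL) = 3.871.
Matching ψ, ψ′ at both faces gives T = [1 + U₀² sinh²(κL) / (4E(U₀ − E))]⁻¹ = 1/17.73 = 0.0564.

T = 0.0564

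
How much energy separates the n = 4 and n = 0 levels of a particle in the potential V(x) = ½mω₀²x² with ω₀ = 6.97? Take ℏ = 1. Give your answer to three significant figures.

ΔE = 27.9

E_n = ℏω₀(n + ½), so ΔE = (4 − 0) ℏω₀ = 4 × 6.97 = 27.88.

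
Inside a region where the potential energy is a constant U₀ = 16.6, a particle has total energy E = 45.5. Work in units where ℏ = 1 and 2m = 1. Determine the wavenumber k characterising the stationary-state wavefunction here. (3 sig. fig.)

k = 5.38

With E > U₀ the solution is oscillatory, ψ ∝ e^{±ikx} with k = √(2m(E − U₀))/ℏ.
k = √(2 × 0.5 × 28.9) = 5.376.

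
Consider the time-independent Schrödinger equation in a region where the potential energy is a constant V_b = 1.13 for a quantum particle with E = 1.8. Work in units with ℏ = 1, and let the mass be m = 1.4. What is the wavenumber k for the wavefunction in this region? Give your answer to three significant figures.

k = 1.37

With E > V_b the solution is oscillatory, ψ ∝ e^{±ikx} with k = √(2m(E − V_b))/ℏ.
k = √(2 × 1.4 × 0.67) = 1.370.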